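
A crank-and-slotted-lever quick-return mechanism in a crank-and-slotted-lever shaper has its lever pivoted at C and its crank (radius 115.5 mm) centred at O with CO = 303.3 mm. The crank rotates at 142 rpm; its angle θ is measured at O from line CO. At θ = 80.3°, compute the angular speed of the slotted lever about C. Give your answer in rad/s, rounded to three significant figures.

2.44

ω = 14.87 rad/s (from 142 rpm).
Crank pin A relative to C: A = (d + r cosθ, r sinθ); lever angle φ = atan2(r sinθ, d + r cosθ).
Differentiating tanφ: φ̇ = rω(d cosθ + r)/(d² + r² + 2dr cosθ).
d² + r² + 2dr cosθ = |CA|² = 0.117136 m²;  d cosθ + r = +0.1666 m.
|ω_lever| = |0.1155·14.87·+0.1666| / 0.117136 = 2.4428 rad/s.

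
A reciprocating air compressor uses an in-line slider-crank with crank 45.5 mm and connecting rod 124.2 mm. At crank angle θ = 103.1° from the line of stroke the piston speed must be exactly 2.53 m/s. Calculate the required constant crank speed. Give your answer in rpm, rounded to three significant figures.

598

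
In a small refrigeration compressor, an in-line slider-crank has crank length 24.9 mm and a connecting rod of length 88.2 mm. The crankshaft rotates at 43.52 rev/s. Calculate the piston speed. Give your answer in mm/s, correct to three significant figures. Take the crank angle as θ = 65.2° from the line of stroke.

ω = 2π·43.5 = 273.4 rad/s
For an in-line slider-crank, x = r cosθ + √(L² − r² sin²θ), so v = −rω sinθ·[1 + r cosθ/√(L² − r² sin²θ)].
With r = 0.0249 m, L = 0.0882 m, θ = 65.2°: √(L² − r² sin²θ) = 0.085254 m.
v = −0.0249·273.4·0.90778·[1 + 0.0249·0.41945/0.085254] = -6.938 m/s.
|v| = 6.938 m/s = 6938 mm/s.

6940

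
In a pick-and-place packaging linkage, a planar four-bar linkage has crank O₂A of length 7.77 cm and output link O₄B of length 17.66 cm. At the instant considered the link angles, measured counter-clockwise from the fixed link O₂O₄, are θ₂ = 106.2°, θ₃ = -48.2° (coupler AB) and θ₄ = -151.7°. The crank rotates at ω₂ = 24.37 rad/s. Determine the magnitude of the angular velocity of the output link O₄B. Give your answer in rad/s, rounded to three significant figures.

ω₂ = 24.37 rad/s
Differentiating the loop-closure r₂e^{iθ₂}+r₃e^{iθ₃}=r₁+r₄e^{iθ₄} gives r₂ω₂e^{iθ₂}+r₃ω₃e^{iθ₃}=r₄ω₄e^{iθ₄}.
Eliminating the other unknown: ω₄ = r₂ω₂ sin(θ₂−θ₃) / [r₄ sin(θ₄−θ₃)].
Numerator sine = +0.43209; denominator sine = -0.97237.
Result = 0.0777·24.37·(+0.43209) / (0.1766·(-0.97237)) = -4.7646 rad/s; magnitude 4.7646 rad/s.

4.76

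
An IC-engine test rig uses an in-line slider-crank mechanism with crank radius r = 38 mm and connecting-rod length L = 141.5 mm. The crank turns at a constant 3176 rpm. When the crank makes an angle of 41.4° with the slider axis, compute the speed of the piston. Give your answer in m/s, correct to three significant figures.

10.1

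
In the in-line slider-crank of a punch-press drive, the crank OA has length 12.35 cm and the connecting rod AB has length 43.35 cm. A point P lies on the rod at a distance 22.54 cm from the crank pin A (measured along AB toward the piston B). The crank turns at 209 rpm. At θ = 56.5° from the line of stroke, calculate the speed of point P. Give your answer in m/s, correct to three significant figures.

ω = 21.89 rad/s.  Crank-pin speed |V_A| = rω = 2.703 m/s, perpendicular to OA.
Rod angle: sinφ = −(r/L) sinθ ⇒ φ = -13.743°; ω_rod = −rω cosθ/√(L²−r²sin²θ) = -3.5429 rad/s.
V_P = V_A + ω_rod × AP, with AP = 0.2254 m along the rod.
Components: V_Px = −rω sinθ − a·ω_rod·sinφ = -2.4437 m/s;  V_Py = rω cosθ + a·ω_rod·cosφ = +0.71617 m/s.
|V_P| = √(V_Px² + V_Py²) = 2.5465 m/s.

2.55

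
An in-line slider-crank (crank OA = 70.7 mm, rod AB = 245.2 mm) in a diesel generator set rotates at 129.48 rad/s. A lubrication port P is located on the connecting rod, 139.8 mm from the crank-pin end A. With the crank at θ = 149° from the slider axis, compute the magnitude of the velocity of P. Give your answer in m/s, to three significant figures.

ω = 129.5 rad/s.  Crank-pin speed |V_A| = rω = 9.1542 m/s, perpendicular to OA.
Rod angle: sinφ = −(r/L) sinθ ⇒ φ = -8.540°; ω_rod = −rω cosθ/√(L²−r²sin²θ) = +32.36 rad/s.
V_P = V_A + ω_rod × AP, with AP = 0.1398 m along the rod.
Components: V_Px = −rω sinθ − a·ω_rod·sinφ = -4.043 m/s;  V_Py = rω cosθ + a·ω_rod·cosφ = -3.3729 m/s.
|V_P| = √(V_Px² + V_Py²) = 5.2652 m/s.

5.27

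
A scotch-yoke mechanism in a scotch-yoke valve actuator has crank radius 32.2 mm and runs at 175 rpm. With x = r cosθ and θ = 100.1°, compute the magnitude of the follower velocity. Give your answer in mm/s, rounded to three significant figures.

581

ω = 18.33 rad/s (from 175 rpm).
x = r cosθ ⇒ ẋ = −rω sinθ.
|v| = rω|sinθ| = 0.0322·18.33·|sin 100.1°| = 0.58095 m/s = 580.95 mm/s.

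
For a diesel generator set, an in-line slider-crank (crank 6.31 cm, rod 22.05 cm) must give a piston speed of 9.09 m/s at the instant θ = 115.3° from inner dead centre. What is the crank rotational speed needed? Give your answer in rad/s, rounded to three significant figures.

182

For an in-line slider-crank, |v_piston| = rω|sinθ|·[1 + r cosθ/√(L² − r² sin²θ)].
With r = 0.0631 m, L = 0.2205 m, θ = 115.3°: the bracketed kinematic factor |dx/dθ| = 0.049825 m.
ω = v/|dx/dθ| = 9.09/0.049825 = 182.44 rad/s.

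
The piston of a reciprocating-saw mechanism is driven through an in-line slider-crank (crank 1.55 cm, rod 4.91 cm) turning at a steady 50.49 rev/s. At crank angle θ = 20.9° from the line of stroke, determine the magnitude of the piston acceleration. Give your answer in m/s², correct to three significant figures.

1830

ω = 2π·50.5 = 317.2 rad/s
x(θ) = r cosθ + √(L² − r² sin²θ); with ω constant, a = ω²·d²x/dθ².
d²x/dθ² = −r cosθ − r²(cos2θ)/√u − r⁴ sin²2θ/(4u^{3/2}),  u = L² − r² sin²θ = 0.00238024 m².
Substituting r = 0.0155 m, L = 0.0491 m, θ = 20.9°: d²x/dθ² = -0.018206 m.
a = ω²·d²x/dθ² = (317.2)²·(-0.018206) = -1832.3 m/s²;  |a| = 1832.3 m/s².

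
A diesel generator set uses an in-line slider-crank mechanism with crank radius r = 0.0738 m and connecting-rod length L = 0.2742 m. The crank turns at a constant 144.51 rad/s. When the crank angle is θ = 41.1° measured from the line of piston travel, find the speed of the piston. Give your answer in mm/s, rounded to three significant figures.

8460

ω = 144.5 rad/s
For an in-line slider-crank, x = r cosθ + √(L² − r² sin²θ), so v = −rω sinθ·[1 + r cosθ/√(L² − r² sin²θ)].
With r = 0.0738 m, L = 0.2742 m, θ = 41.1°: √(L² − r² sin²θ) = 0.26987 m.
v = −0.0738·144.5·0.65738·[1 + 0.0738·0.75356/0.26987] = -8.4555 m/s.
|v| = 8.4555 m/s = 8455.5 mm/s.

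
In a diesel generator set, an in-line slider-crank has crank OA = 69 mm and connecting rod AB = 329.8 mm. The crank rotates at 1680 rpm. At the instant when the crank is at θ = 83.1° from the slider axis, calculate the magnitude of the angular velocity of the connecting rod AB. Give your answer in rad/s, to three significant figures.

4.52

ω = 175.9 rad/s (converted from 1680 rpm).
The rod makes angle φ with the slider axis where L sinφ = r sinθ; differentiating, L cosφ·φ̇ = r ω cosθ.
L cosφ = √(L² − r² sin²θ) = 0.32261 m.
|ω_rod| = r ω |cosθ| / √(L² − r² sin²θ) = 0.069·175.9·0.12014/0.32261 = 4.5205 rad/s.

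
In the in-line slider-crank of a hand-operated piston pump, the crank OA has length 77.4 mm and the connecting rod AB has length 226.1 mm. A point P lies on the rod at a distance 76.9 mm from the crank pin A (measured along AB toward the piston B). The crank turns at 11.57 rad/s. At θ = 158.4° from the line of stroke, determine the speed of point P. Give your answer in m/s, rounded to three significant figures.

0.623

ω = 11.57 rad/s.  Crank-pin speed |V_A| = rω = 0.89552 m/s, perpendicular to OA.
Rod angle: sinφ = −(r/L) sinθ ⇒ φ = -7.240°; ω_rod = −rω cosθ/√(L²−r²sin²θ) = +3.7122 rad/s.
V_P = V_A + ω_rod × AP, with AP = 0.0769 m along the rod.
Components: V_Px = −rω sinθ − a·ω_rod·sinφ = -0.29369 m/s;  V_Py = rω cosθ + a·ω_rod·cosφ = -0.54944 m/s.
|V_P| = √(V_Px² + V_Py²) = 0.62301 m/s.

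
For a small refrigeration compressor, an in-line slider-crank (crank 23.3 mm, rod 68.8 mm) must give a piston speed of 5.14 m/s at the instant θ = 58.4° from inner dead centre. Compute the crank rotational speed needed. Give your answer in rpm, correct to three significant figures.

2090

For an in-line slider-crank, |v_piston| = rω|sinθ|·[1 + r cosθ/√(L² − r² sin²θ)].
With r = 0.0233 m, L = 0.0688 m, θ = 58.4°: the bracketed kinematic factor |dx/dθ| = 0.023523 m.
ω = v/|dx/dθ| = 5.14/0.023523 = 218.51 rad/s.
N = 60ω/(2π) = 2086.6 rpm.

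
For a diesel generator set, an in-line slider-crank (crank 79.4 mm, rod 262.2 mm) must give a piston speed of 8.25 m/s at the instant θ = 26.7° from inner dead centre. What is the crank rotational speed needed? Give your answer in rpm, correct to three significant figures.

1730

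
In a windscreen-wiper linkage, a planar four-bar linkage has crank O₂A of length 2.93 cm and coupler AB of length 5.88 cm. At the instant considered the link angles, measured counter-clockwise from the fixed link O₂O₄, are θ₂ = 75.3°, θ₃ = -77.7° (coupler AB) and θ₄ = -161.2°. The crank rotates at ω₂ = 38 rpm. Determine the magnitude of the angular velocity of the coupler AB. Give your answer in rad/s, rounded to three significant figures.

ω₂ = 3.979 rad/s (from 38 rpm).
Differentiating the loop-closure r₂e^{iθ₂}+r₃e^{iθ₃}=r₁+r₄e^{iθ₄} gives r₂ω₂e^{iθ₂}+r₃ω₃e^{iθ₃}=r₄ω₄e^{iθ₄}.
Eliminating the other unknown: ω₃ = r₂ω₂ sin(θ₄−θ₂) / [r₃ sin(θ₃−θ₄)].
Numerator sine = +0.83389; denominator sine = +0.99357.
Result = 0.0293·3.979·(+0.83389) / (0.0588·(+0.99357)) = +1.6642 rad/s; magnitude 1.6642 rad/s.

1.66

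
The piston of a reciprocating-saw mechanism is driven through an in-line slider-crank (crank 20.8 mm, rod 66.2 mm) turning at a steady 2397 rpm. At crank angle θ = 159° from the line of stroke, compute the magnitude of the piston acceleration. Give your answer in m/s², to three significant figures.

ω = 2π·2397/60 = 251 rad/s
x(θ) = r cosθ + √(L² − r² sin²θ); with ω constant, a = ω²·d²x/dθ².
d²x/dθ² = −r cosθ − r²(cos2θ)/√u − r⁴ sin²2θ/(4u^{3/2}),  u = L² − r² sin²θ = 0.00432688 m².
Substituting r = 0.0208 m, L = 0.0662 m, θ = 159°: d²x/dθ² = +0.014457 m.
a = ω²·d²x/dθ² = (251)²·(+0.014457) = +910.91 m/s²;  |a| = 910.91 m/s².

911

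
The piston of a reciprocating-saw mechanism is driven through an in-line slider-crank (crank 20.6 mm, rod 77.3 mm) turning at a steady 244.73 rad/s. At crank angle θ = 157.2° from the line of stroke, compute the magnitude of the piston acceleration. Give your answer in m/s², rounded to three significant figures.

903

ω = 244.7 rad/s
x(θ) = r cosθ + √(L² − r² sin²θ); with ω constant, a = ω²·d²x/dθ².
d²x/dθ² = −r cosθ − r²(cos2θ)/√u − r⁴ sin²2θ/(4u^{3/2}),  u = L² − r² sin²θ = 0.00591156 m².
Substituting r = 0.0206 m, L = 0.0773 m, θ = 157.2°: d²x/dθ² = +0.015078 m.
a = ω²·d²x/dθ² = (244.7)²·(+0.015078) = +903.07 m/s²;  |a| = 903.07 m/s².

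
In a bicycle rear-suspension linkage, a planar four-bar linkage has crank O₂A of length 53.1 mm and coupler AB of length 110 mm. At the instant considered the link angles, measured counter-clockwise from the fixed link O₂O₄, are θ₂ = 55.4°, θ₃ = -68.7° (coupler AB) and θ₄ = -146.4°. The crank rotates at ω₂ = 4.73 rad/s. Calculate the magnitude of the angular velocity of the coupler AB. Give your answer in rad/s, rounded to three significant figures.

0.868

ω₂ = 4.73 rad/s
Differentiating the loop-closure r₂e^{iθ₂}+r₃e^{iθ₃}=r₁+r₄e^{iθ₄} gives r₂ω₂e^{iθ₂}+r₃ω₃e^{iθ₃}=r₄ω₄e^{iθ₄}.
Eliminating the other unknown: ω₃ = r₂ω₂ sin(θ₄−θ₂) / [r₃ sin(θ₃−θ₄)].
Numerator sine = +0.37137; denominator sine = +0.97705.
Result = 0.0531·4.73·(+0.37137) / (0.11·(+0.97705)) = +0.86787 rad/s; magnitude 0.86787 rad/s.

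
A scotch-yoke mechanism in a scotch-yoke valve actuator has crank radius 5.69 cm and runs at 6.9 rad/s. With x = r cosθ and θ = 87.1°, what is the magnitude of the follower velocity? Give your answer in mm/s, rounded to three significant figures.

ω = 6.9 rad/s
x = r cosθ ⇒ ẋ = −rω sinθ.
|v| = rω|sinθ| = 0.0569·6.9·|sin 87.1°| = 0.39211 m/s = 392.11 mm/s.

392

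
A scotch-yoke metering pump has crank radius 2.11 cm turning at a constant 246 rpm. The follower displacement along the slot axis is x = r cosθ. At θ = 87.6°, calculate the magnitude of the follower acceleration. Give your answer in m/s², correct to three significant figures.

0.586

ω = 25.76 rad/s (from 246 rpm).
x = r cosθ ⇒ ẍ = −rω² cosθ (ω constant).
|a| = rω²|cosθ| = 0.0211·(25.76)²·|cos 87.6°| = 0.58637 m/s².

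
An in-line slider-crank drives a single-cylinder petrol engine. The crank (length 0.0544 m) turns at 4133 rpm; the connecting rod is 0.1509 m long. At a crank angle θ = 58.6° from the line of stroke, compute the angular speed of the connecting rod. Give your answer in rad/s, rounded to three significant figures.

ω = 432.8 rad/s (converted from 4133 rpm).
The rod makes angle φ with the slider axis where L sinφ = r sinθ; differentiating, L cosφ·φ̇ = r ω cosθ.
L cosφ = √(L² − r² sin²θ) = 0.14358 m.
|ω_rod| = r ω |cosθ| / √(L² − r² sin²θ) = 0.0544·432.8·0.52101/0.14358 = 85.438 rad/s.

85.4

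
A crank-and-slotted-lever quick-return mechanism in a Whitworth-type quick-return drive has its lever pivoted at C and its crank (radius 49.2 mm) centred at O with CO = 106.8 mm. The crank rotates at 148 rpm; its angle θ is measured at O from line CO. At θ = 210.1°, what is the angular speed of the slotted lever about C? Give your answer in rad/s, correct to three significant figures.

ω = 15.5 rad/s (from 148 rpm).
Crank pin A relative to C: A = (d + r cosθ, r sinθ); lever angle φ = atan2(r sinθ, d + r cosθ).
Differentiating tanφ: φ̇ = rω(d cosθ + r)/(d² + r² + 2dr cosθ).
d² + r² + 2dr cosθ = |CA|² = 0.0047349 m²;  d cosθ + r = -0.043198 m.
|ω_lever| = |0.0492·15.5·-0.043198| / 0.0047349 = 6.9568 rad/s.

6.96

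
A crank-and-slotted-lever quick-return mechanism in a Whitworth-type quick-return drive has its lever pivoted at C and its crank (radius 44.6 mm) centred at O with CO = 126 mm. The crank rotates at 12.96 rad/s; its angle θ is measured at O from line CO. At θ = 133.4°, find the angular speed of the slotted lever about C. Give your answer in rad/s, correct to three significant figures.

2.39

ω = 12.96 rad/s
Crank pin A relative to C: A = (d + r cosθ, r sinθ); lever angle φ = atan2(r sinθ, d + r cosθ).
Differentiating tanφ: φ̇ = rω(d cosθ + r)/(d² + r² + 2dr cosθ).
d² + r² + 2dr cosθ = |CA|² = 0.0101428 m²;  d cosθ + r = -0.041973 m.
|ω_lever| = |0.0446·12.96·-0.041973| / 0.0101428 = 2.3919 rad/s.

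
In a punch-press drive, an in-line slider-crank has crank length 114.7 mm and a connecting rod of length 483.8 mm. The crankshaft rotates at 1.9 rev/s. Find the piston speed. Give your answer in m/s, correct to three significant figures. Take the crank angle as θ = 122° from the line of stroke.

ω = 2π·1.9 = 11.94 rad/s
For an in-line slider-crank, x = r cosθ + √(L² − r² sin²θ), so v = −rω sinθ·[1 + r cosθ/√(L² − r² sin²θ)].
With r = 0.1147 m, L = 0.4838 m, θ = 122°: √(L² − r² sin²θ) = 0.47392 m.
v = −0.1147·11.94·0.84805·[1 + 0.1147·-0.52992/0.47392] = -1.0123 m/s.
|v| = 1.0123 m/s.

1.01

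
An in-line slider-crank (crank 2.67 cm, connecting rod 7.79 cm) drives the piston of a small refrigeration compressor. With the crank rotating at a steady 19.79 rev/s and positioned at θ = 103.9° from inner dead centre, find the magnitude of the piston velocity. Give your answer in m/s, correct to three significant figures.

ω = 2π·19.8 = 124.3 rad/s
For an in-line slider-crank, x = r cosθ + √(L² − r² sin²θ), so v = −rω sinθ·[1 + r cosθ/√(L² − r² sin²θ)].
With r = 0.0267 m, L = 0.0779 m, θ = 103.9°: √(L² − r² sin²θ) = 0.073462 m.
v = −0.0267·124.3·0.97072·[1 + 0.0267·-0.24023/0.073462] = -2.9414 m/s.
|v| = 2.9414 m/s.

2.94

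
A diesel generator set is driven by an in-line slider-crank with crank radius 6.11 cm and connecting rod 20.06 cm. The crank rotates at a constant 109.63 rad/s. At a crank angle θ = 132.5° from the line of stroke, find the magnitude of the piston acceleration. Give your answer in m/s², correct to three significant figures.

511

ω = 109.6 rad/s
x(θ) = r cosθ + √(L² − r² sin²θ); with ω constant, a = ω²·d²x/dθ².
d²x/dθ² = −r cosθ − r²(cos2θ)/√u − r⁴ sin²2θ/(4u^{3/2}),  u = L² − r² sin²θ = 0.0382111 m².
Substituting r = 0.0611 m, L = 0.2006 m, θ = 132.5°: d²x/dθ² = +0.04248 m.
a = ω²·d²x/dθ² = (109.6)²·(+0.04248) = +510.56 m/s²;  |a| = 510.56 m/s².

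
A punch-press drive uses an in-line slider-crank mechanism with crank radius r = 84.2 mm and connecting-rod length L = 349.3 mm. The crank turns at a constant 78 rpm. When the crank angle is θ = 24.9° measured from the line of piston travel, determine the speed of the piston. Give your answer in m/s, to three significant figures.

0.353

ω = 2π·78/60 = 8.168 rad/s
For an in-line slider-crank, x = r cosθ + √(L² − r² sin²θ), so v = −rω sinθ·[1 + r cosθ/√(L² − r² sin²θ)].
With r = 0.0842 m, L = 0.3493 m, θ = 24.9°: √(L² − r² sin²θ) = 0.3475 m.
v = −0.0842·8.168·0.42104·[1 + 0.0842·0.90704/0.3475] = -0.35321 m/s.
|v| = 0.35321 m/s.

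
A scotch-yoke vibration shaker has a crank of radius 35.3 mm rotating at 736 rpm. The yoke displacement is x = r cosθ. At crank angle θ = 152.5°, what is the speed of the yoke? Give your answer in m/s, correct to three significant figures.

ω = 77.07 rad/s (from 736 rpm).
x = r cosθ ⇒ ẋ = −rω sinθ.
|v| = rω|sinθ| = 0.0353·77.07·|sin 152.5°| = 1.2563 m/s.

1.26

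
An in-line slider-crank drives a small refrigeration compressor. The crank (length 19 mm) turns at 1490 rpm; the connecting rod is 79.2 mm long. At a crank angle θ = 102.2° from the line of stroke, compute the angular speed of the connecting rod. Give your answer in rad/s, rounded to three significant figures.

ω = 156 rad/s (converted from 1490 rpm).
The rod makes angle φ with the slider axis where L sinφ = r sinθ; differentiating, L cosφ·φ̇ = r ω cosθ.
L cosφ = √(L² − r² sin²θ) = 0.076992 m.
|ω_rod| = r ω |cosθ| / √(L² − r² sin²θ) = 0.019·156·0.21132/0.076992 = 8.1372 rad/s.

8.14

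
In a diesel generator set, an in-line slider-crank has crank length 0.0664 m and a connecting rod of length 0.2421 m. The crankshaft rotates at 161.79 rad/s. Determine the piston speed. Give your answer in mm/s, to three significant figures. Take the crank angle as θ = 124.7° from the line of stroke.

ω = 161.8 rad/s
For an in-line slider-crank, x = r cosθ + √(L² − r² sin²θ), so v = −rω sinθ·[1 + r cosθ/√(L² − r² sin²θ)].
With r = 0.0664 m, L = 0.2421 m, θ = 124.7°: √(L² − r² sin²θ) = 0.23587 m.
v = −0.0664·161.8·0.82214·[1 + 0.0664·-0.56928/0.23587] = -7.4167 m/s.
|v| = 7.4167 m/s = 7416.7 mm/s.

7420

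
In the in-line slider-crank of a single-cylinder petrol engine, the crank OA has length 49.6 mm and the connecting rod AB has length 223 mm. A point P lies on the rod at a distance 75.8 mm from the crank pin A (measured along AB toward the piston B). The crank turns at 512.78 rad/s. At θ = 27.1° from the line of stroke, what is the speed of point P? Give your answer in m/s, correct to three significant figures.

ω = 512.8 rad/s.  Crank-pin speed |V_A| = rω = 25.434 m/s, perpendicular to OA.
Rod angle: sinφ = −(r/L) sinθ ⇒ φ = -5.815°; ω_rod = −rω cosθ/√(L²−r²sin²θ) = -102.06 rad/s.
V_P = V_A + ω_rod × AP, with AP = 0.0758 m along the rod.
Components: V_Px = −rω sinθ − a·ω_rod·sinφ = -12.37 m/s;  V_Py = rω cosθ + a·ω_rod·cosφ = +14.945 m/s.
|V_P| = √(V_Px² + V_Py²) = 19.401 m/s.

19.4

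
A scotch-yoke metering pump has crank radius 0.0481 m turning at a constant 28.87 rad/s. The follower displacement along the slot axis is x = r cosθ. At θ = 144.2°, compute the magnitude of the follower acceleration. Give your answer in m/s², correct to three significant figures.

ω = 28.87 rad/s
x = r cosθ ⇒ ẍ = −rω² cosθ (ω constant).
|a| = rω²|cosθ| = 0.0481·(28.87)²·|cos 144.2°| = 32.516 m/s².

32.5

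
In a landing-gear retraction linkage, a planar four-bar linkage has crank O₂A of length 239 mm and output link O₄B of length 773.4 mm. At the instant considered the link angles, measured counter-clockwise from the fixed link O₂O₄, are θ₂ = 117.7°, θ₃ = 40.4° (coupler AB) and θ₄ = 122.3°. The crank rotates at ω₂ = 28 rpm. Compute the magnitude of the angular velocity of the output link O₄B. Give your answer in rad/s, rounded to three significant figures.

ω₂ = 2.932 rad/s (from 28 rpm).
Differentiating the loop-closure r₂e^{iθ₂}+r₃e^{iθ₃}=r₁+r₄e^{iθ₄} gives r₂ω₂e^{iθ₂}+r₃ω₃e^{iθ₃}=r₄ω₄e^{iθ₄}.
Eliminating the other unknown: ω₄ = r₂ω₂ sin(θ₂−θ₃) / [r₄ sin(θ₄−θ₃)].
Numerator sine = +0.97553; denominator sine = +0.99002.
Result = 0.239·2.932·(+0.97553) / (0.7734·(+0.99002)) = +0.89285 rad/s; magnitude 0.89285 rad/s.

0.893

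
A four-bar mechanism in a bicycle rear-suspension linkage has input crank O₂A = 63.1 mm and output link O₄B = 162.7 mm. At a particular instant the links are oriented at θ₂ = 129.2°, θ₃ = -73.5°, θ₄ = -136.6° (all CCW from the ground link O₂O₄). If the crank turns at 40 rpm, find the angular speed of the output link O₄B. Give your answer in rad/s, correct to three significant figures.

0.703

ω₂ = 4.189 rad/s (from 40 rpm).
Differentiating the loop-closure r₂e^{iθ₂}+r₃e^{iθ₃}=r₁+r₄e^{iθ₄} gives r₂ω₂e^{iθ₂}+r₃ω₃e^{iθ₃}=r₄ω₄e^{iθ₄}.
Eliminating the other unknown: ω₄ = r₂ω₂ sin(θ₂−θ₃) / [r₄ sin(θ₄−θ₃)].
Numerator sine = -0.38591; denominator sine = -0.89180.
Result = 0.0631·4.189·(-0.38591) / (0.1627·(-0.89180)) = +0.70298 rad/s; magnitude 0.70298 rad/s.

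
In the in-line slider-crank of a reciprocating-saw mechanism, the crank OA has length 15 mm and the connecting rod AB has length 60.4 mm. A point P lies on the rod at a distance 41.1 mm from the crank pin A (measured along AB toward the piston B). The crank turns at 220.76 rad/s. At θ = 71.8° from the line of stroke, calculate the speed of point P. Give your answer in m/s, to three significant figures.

3.33

ω = 220.8 rad/s.  Crank-pin speed |V_A| = rω = 3.3114 m/s, perpendicular to OA.
Rod angle: sinφ = −(r/L) sinθ ⇒ φ = -13.646°; ω_rod = −rω cosθ/√(L²−r²sin²θ) = -17.621 rad/s.
V_P = V_A + ω_rod × AP, with AP = 0.0411 m along the rod.
Components: V_Px = −rω sinθ − a·ω_rod·sinφ = -3.3166 m/s;  V_Py = rω cosθ + a·ω_rod·cosφ = +0.33049 m/s.
|V_P| = √(V_Px² + V_Py²) = 3.333 m/s.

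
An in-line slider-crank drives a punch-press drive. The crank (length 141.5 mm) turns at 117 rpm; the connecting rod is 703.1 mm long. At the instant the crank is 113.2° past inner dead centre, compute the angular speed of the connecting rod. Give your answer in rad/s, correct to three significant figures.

ω = 12.25 rad/s (converted from 117 rpm).
The rod makes angle φ with the slider axis where L sinφ = r sinθ; differentiating, L cosφ·φ̇ = r ω cosθ.
L cosφ = √(L² − r² sin²θ) = 0.69097 m.
|ω_rod| = r ω |cosθ| / √(L² − r² sin²θ) = 0.1415·12.25·0.39394/0.69097 = 0.98843 rad/s.

0.988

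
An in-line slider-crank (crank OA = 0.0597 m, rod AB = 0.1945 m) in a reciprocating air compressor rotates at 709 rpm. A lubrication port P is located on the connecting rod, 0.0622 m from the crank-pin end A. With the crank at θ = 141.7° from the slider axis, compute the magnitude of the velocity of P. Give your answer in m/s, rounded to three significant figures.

ω = 74.25 rad/s.  Crank-pin speed |V_A| = rω = 4.4325 m/s, perpendicular to OA.
Rod angle: sinφ = −(r/L) sinθ ⇒ φ = -10.967°; ω_rod = −rω cosθ/√(L²−r²sin²θ) = +18.217 rad/s.
V_P = V_A + ω_rod × AP, with AP = 0.0622 m along the rod.
Components: V_Px = −rω sinθ − a·ω_rod·sinφ = -2.5316 m/s;  V_Py = rω cosθ + a·ω_rod·cosφ = -2.3661 m/s.
|V_P| = √(V_Px² + V_Py²) = 3.4652 m/s.

3.47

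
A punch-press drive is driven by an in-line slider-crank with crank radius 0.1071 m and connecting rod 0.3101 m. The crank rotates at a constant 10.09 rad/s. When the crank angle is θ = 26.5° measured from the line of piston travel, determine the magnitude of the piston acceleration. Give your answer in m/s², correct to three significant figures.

ω = 10.09 rad/s
x(θ) = r cosθ + √(L² − r² sin²θ); with ω constant, a = ω²·d²x/dθ².
d²x/dθ² = −r cosθ − r²(cos2θ)/√u − r⁴ sin²2θ/(4u^{3/2}),  u = L² − r² sin²θ = 0.0938783 m².
Substituting r = 0.1071 m, L = 0.3101 m, θ = 26.5°: d²x/dθ² = -0.11911 m.
a = ω²·d²x/dθ² = (10.09)²·(-0.11911) = -12.126 m/s²;  |a| = 12.126 m/s².

12.1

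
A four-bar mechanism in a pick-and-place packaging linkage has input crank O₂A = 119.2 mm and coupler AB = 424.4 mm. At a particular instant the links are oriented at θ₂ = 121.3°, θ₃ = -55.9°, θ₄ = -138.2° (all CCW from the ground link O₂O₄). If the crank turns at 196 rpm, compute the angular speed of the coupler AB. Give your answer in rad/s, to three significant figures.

ω₂ = 20.53 rad/s (from 196 rpm).
Differentiating the loop-closure r₂e^{iθ₂}+r₃e^{iθ₃}=r₁+r₄e^{iθ₄} gives r₂ω₂e^{iθ₂}+r₃ω₃e^{iθ₃}=r₄ω₄e^{iθ₄}.
Eliminating the other unknown: ω₃ = r₂ω₂ sin(θ₄−θ₂) / [r₃ sin(θ₃−θ₄)].
Numerator sine = +0.98325; denominator sine = +0.99098.
Result = 0.1192·20.53·(+0.98325) / (0.4244·(+0.99098)) = +5.7199 rad/s; magnitude 5.7199 rad/s.

5.72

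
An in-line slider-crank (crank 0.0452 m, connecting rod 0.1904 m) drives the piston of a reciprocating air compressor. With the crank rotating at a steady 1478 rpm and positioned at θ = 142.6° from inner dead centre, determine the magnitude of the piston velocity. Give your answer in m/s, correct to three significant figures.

ω = 2π·1478/60 = 154.8 rad/s
For an in-line slider-crank, x = r cosθ + √(L² − r² sin²θ), so v = −rω sinθ·[1 + r cosθ/√(L² − r² sin²θ)].
With r = 0.0452 m, L = 0.1904 m, θ = 142.6°: √(L² − r² sin²θ) = 0.18841 m.
v = −0.0452·154.8·0.60738·[1 + 0.0452·-0.79441/0.18841] = -3.4393 m/s.
|v| = 3.4393 m/s.

3.44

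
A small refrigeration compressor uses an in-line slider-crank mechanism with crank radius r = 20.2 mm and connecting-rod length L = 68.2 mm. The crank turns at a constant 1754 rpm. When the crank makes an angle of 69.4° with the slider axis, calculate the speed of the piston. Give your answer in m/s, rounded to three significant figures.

ω = 2π·1754/60 = 183.7 rad/s
For an in-line slider-crank, x = r cosθ + √(L² − r² sin²θ), so v = −rω sinθ·[1 + r cosθ/√(L² − r² sin²θ)].
With r = 0.0202 m, L = 0.0682 m, θ = 69.4°: √(L² − r² sin²θ) = 0.065526 m.
v = −0.0202·183.7·0.93606·[1 + 0.0202·0.35184/0.065526] = -3.8498 m/s.
|v| = 3.8498 m/s.

3.85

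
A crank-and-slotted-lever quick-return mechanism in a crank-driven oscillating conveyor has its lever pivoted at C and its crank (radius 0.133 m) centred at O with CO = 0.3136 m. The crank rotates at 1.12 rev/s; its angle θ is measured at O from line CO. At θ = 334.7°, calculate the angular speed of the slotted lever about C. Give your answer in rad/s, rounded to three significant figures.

2.04

ω = 7.037 rad/s (from 1.12 rev/s).
Crank pin A relative to C: A = (d + r cosθ, r sinθ); lever angle φ = atan2(r sinθ, d + r cosθ).
Differentiating tanφ: φ̇ = rω(d cosθ + r)/(d² + r² + 2dr cosθ).
d² + r² + 2dr cosθ = |CA|² = 0.19145 m²;  d cosθ + r = +0.41652 m.
|ω_lever| = |0.133·7.037·+0.41652| / 0.19145 = 2.0362 rad/s.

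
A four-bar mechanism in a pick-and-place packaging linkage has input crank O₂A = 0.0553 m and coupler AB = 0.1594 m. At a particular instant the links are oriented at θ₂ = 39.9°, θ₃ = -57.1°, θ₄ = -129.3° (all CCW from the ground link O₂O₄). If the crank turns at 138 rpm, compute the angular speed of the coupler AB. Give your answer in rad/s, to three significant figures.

0.987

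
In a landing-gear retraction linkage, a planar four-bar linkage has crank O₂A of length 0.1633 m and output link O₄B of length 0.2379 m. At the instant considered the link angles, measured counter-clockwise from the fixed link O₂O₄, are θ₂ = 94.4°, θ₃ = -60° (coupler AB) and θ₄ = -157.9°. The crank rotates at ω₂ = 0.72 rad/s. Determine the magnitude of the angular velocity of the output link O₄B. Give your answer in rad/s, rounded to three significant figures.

ω₂ = 0.72 rad/s
Differentiating the loop-closure r₂e^{iθ₂}+r₃e^{iθ₃}=r₁+r₄e^{iθ₄} gives r₂ω₂e^{iθ₂}+r₃ω₃e^{iθ₃}=r₄ω₄e^{iθ₄}.
Eliminating the other unknown: ω₄ = r₂ω₂ sin(θ₂−θ₃) / [r₄ sin(θ₄−θ₃)].
Numerator sine = +0.43209; denominator sine = -0.99051.
Result = 0.1633·0.72·(+0.43209) / (0.2379·(-0.99051)) = -0.21559 rad/s; magnitude 0.21559 rad/s.

0.216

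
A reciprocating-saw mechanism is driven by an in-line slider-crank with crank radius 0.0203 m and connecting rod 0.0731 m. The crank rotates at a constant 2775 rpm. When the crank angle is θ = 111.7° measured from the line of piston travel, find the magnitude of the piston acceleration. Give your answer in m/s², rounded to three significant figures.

987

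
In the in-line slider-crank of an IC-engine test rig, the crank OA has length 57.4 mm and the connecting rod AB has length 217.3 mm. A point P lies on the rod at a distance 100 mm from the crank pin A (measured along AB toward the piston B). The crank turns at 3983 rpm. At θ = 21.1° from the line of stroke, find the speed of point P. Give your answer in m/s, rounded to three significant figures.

15.4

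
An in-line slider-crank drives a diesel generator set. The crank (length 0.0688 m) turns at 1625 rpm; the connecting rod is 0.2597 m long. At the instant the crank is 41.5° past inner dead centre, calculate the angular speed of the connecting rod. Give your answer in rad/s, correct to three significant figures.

34.3

ω = 170.2 rad/s (converted from 1625 rpm).
The rod makes angle φ with the slider axis where L sinφ = r sinθ; differentiating, L cosφ·φ̇ = r ω cosθ.
L cosφ = √(L² − r² sin²θ) = 0.25567 m.
|ω_rod| = r ω |cosθ| / √(L² − r² sin²θ) = 0.0688·170.2·0.74896/0.25567 = 34.297 rad/s.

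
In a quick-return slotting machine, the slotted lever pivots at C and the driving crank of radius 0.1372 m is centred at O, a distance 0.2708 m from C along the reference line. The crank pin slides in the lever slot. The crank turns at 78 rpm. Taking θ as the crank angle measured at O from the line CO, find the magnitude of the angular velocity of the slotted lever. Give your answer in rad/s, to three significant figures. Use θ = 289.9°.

2.19

ω = 8.168 rad/s (from 78 rpm).
Crank pin A relative to C: A = (d + r cosθ, r sinθ); lever angle φ = atan2(r sinθ, d + r cosθ).
Differentiating tanφ: φ̇ = rω(d cosθ + r)/(d² + r² + 2dr cosθ).
d² + r² + 2dr cosθ = |CA|² = 0.117449 m²;  d cosθ + r = +0.22937 m.
|ω_lever| = |0.1372·8.168·+0.22937| / 0.117449 = 2.1886 rad/s.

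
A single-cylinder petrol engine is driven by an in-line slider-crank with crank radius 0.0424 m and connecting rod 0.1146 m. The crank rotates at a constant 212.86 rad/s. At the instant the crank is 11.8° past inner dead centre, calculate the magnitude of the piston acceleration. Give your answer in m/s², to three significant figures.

ω = 212.9 rad/s
x(θ) = r cosθ + √(L² − r² sin²θ); with ω constant, a = ω²·d²x/dθ².
d²x/dθ² = −r cosθ − r²(cos2θ)/√u − r⁴ sin²2θ/(4u^{3/2}),  u = L² − r² sin²θ = 0.013058 m².
Substituting r = 0.0424 m, L = 0.1146 m, θ = 11.8°: d²x/dθ² = -0.056007 m.
a = ω²·d²x/dθ² = (212.9)²·(-0.056007) = -2537.7 m/s²;  |a| = 2537.7 m/s².

2540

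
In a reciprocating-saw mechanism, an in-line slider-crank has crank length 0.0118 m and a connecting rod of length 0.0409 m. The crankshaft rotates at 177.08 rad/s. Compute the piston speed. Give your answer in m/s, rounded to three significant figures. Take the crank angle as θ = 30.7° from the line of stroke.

ω = 177.1 rad/s
For an in-line slider-crank, x = r cosθ + √(L² − r² sin²θ), so v = −rω sinθ·[1 + r cosθ/√(L² − r² sin²θ)].
With r = 0.0118 m, L = 0.0409 m, θ = 30.7°: √(L² − r² sin²θ) = 0.040454 m.
v = −0.0118·177.1·0.51054·[1 + 0.0118·0.85985/0.040454] = -1.3344 m/s.
|v| = 1.3344 m/s.

1.33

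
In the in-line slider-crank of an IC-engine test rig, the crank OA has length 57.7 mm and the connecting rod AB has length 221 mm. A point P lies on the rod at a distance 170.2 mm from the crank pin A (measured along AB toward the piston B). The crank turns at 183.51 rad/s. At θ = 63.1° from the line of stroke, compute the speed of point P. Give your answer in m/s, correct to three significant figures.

ω = 183.5 rad/s.  Crank-pin speed |V_A| = rω = 10.589 m/s, perpendicular to OA.
Rod angle: sinφ = −(r/L) sinθ ⇒ φ = -13.464°; ω_rod = −rω cosθ/√(L²−r²sin²θ) = -22.29 rad/s.
V_P = V_A + ω_rod × AP, with AP = 0.1702 m along the rod.
Components: V_Px = −rω sinθ − a·ω_rod·sinφ = -10.326 m/s;  V_Py = rω cosθ + a·ω_rod·cosφ = +1.1012 m/s.
|V_P| = √(V_Px² + V_Py²) = 10.385 m/s.

10.4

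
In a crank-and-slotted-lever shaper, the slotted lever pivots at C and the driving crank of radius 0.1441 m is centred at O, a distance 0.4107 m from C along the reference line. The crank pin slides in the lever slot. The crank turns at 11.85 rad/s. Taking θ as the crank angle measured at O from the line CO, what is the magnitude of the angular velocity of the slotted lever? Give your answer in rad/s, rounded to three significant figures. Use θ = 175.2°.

6.33

ω = 11.85 rad/s
Crank pin A relative to C: A = (d + r cosθ, r sinθ); lever angle φ = atan2(r sinθ, d + r cosθ).
Differentiating tanφ: φ̇ = rω(d cosθ + r)/(d² + r² + 2dr cosθ).
d² + r² + 2dr cosθ = |CA|² = 0.0714907 m²;  d cosθ + r = -0.26516 m.
|ω_lever| = |0.1441·11.85·-0.26516| / 0.0714907 = 6.3334 rad/s.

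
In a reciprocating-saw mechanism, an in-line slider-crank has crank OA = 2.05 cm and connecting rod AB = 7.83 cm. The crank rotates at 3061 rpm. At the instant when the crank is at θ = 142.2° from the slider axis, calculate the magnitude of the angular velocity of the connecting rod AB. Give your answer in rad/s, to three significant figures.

67.2

ω = 320.5 rad/s (converted from 3061 rpm).
The rod makes angle φ with the slider axis where L sinφ = r sinθ; differentiating, L cosφ·φ̇ = r ω cosθ.
L cosφ = √(L² − r² sin²θ) = 0.077285 m.
|ω_rod| = r ω |cosθ| / √(L² − r² sin²θ) = 0.0205·320.5·0.79016/0.077285 = 67.183 rad/s.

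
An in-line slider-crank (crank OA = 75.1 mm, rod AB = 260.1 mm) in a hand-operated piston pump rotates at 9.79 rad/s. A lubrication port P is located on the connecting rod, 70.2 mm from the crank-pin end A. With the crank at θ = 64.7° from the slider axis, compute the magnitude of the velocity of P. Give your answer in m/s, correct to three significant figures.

0.725

ω = 9.79 rad/s.  Crank-pin speed |V_A| = rω = 0.73523 m/s, perpendicular to OA.
Rod angle: sinφ = −(r/L) sinθ ⇒ φ = -15.132°; ω_rod = −rω cosθ/√(L²−r²sin²θ) = -1.2514 rad/s.
V_P = V_A + ω_rod × AP, with AP = 0.0702 m along the rod.
Components: V_Px = −rω sinθ − a·ω_rod·sinφ = -0.68764 m/s;  V_Py = rω cosθ + a·ω_rod·cosφ = +0.2294 m/s.
|V_P| = √(V_Px² + V_Py²) = 0.7249 m/s.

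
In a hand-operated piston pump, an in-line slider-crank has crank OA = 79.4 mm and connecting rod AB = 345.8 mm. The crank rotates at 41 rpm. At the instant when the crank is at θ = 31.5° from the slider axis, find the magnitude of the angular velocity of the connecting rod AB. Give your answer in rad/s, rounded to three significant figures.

0.847

ω = 4.294 rad/s (converted from 41 rpm).
The rod makes angle φ with the slider axis where L sinφ = r sinθ; differentiating, L cosφ·φ̇ = r ω cosθ.
L cosφ = √(L² − r² sin²θ) = 0.3433 m.
|ω_rod| = r ω |cosθ| / √(L² − r² sin²θ) = 0.0794·4.294·0.85264/0.3433 = 0.84669 rad/s.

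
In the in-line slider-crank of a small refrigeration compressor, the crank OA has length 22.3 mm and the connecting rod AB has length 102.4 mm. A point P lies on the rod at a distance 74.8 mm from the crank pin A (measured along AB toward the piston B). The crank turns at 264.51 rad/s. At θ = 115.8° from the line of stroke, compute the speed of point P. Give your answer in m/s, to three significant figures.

ω = 264.5 rad/s.  Crank-pin speed |V_A| = rω = 5.8986 m/s, perpendicular to OA.
Rod angle: sinφ = −(r/L) sinθ ⇒ φ = -11.307°; ω_rod = −rω cosθ/√(L²−r²sin²θ) = +25.567 rad/s.
V_P = V_A + ω_rod × AP, with AP = 0.0748 m along the rod.
Components: V_Px = −rω sinθ − a·ω_rod·sinφ = -4.9356 m/s;  V_Py = rω cosθ + a·ω_rod·cosφ = -0.69195 m/s.
|V_P| = √(V_Px² + V_Py²) = 4.9839 m/s.

4.98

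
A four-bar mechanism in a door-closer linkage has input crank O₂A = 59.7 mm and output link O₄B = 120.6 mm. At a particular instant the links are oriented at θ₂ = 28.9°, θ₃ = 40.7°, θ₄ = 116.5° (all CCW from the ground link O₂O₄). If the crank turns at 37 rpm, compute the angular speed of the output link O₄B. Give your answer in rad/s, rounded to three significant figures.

ω₂ = 3.875 rad/s (from 37 rpm).
Differentiating the loop-closure r₂e^{iθ₂}+r₃e^{iθ₃}=r₁+r₄e^{iθ₄} gives r₂ω₂e^{iθ₂}+r₃ω₃e^{iθ₃}=r₄ω₄e^{iθ₄}.
Eliminating the other unknown: ω₄ = r₂ω₂ sin(θ₂−θ₃) / [r₄ sin(θ₄−θ₃)].
Numerator sine = -0.20450; denominator sine = +0.96945.
Result = 0.0597·3.875·(-0.20450) / (0.1206·(+0.96945)) = -0.40459 rad/s; magnitude 0.40459 rad/s.

0.405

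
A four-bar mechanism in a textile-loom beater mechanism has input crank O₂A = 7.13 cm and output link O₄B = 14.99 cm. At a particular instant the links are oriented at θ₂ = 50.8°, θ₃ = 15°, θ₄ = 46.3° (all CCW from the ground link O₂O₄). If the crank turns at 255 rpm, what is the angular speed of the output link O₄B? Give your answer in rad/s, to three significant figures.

ω₂ = 26.7 rad/s (from 255 rpm).
Differentiating the loop-closure r₂e^{iθ₂}+r₃e^{iθ₃}=r₁+r₄e^{iθ₄} gives r₂ω₂e^{iθ₂}+r₃ω₃e^{iθ₃}=r₄ω₄e^{iθ₄}.
Eliminating the other unknown: ω₄ = r₂ω₂ sin(θ₂−θ₃) / [r₄ sin(θ₄−θ₃)].
Numerator sine = +0.58496; denominator sine = +0.51952.
Result = 0.0713·26.7·(+0.58496) / (0.1499·(+0.51952)) = +14.301 rad/s; magnitude 14.301 rad/s.

14.3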